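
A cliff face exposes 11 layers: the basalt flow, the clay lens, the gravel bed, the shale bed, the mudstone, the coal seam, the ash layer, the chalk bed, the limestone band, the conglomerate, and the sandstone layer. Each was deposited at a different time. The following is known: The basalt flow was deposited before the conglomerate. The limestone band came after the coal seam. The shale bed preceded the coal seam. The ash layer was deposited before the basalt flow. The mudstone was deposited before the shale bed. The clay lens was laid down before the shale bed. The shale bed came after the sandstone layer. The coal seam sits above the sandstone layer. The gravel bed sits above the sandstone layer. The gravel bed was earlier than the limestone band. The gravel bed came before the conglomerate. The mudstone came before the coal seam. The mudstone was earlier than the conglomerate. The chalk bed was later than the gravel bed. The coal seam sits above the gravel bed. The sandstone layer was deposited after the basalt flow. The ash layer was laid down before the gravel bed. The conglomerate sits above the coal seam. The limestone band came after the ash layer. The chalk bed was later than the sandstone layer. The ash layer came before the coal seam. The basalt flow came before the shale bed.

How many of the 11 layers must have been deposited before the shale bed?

Directly stated before the shale bed: the basalt flow, the clay lens, the mudstone, and the sandstone layer.
The ash layer reaches the shale bed via the ash layer → the basalt flow → the shale bed.
That's the ash layer, the basalt flow, the clay lens, the mudstone, and the sandstone layer — 5 in all.

5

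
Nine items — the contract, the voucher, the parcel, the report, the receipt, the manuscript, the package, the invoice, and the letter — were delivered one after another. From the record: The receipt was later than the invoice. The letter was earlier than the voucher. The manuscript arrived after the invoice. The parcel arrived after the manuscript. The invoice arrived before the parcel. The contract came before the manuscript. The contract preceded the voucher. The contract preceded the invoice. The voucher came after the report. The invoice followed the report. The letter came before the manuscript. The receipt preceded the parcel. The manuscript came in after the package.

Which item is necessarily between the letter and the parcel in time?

the manuscript

Tracing the constraints gives the letter → the manuscript → the parcel, so the manuscript sits after the letter and before the parcel.
No other item is forced both after the letter and before the parcel.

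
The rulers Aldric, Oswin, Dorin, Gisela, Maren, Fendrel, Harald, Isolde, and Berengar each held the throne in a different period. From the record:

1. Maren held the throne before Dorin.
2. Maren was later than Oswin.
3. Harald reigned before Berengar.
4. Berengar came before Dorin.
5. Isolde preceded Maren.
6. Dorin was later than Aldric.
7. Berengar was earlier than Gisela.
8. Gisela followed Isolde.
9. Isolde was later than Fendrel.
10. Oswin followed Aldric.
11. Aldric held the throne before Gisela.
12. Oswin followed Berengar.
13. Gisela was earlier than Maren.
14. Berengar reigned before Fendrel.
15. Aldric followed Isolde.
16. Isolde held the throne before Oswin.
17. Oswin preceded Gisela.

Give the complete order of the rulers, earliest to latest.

Harald, Berengar, Fendrel, Isolde, Aldric, Oswin, Gisela, Maren, Dorin

The constraints fix every adjacent pair, so only one ordering works:
Harald → Berengar → Fendrel → Isolde → Aldric → Oswin → Gisela → Maren → Dorin.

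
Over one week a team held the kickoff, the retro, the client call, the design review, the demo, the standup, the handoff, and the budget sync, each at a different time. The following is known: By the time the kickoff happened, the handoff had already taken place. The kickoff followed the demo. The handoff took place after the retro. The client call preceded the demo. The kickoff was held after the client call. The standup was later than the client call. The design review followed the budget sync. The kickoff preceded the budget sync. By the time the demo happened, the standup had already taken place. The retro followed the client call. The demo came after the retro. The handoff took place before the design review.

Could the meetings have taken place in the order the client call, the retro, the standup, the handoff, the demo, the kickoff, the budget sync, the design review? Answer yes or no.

Check each stated constraint against the proposed order — e.g. the client call is ahead of the demo; the client call is ahead of the kickoff. Every pair is in the required order; nothing is violated.

yes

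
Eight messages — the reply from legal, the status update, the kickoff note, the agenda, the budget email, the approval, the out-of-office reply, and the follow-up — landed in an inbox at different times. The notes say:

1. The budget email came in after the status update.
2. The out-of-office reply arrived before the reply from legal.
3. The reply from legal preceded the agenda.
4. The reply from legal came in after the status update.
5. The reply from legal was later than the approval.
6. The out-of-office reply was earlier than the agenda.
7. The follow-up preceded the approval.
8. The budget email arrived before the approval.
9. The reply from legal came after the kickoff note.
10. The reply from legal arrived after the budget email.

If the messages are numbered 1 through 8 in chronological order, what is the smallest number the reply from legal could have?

7

The approval, the budget email, the follow-up, the kickoff note, the out-of-office reply, and the status update must all come before the reply from legal — 6 forced predecessors.
Nothing else is forced ahead of the reply from legal, so its earliest slot is position 6 + 1 = 7.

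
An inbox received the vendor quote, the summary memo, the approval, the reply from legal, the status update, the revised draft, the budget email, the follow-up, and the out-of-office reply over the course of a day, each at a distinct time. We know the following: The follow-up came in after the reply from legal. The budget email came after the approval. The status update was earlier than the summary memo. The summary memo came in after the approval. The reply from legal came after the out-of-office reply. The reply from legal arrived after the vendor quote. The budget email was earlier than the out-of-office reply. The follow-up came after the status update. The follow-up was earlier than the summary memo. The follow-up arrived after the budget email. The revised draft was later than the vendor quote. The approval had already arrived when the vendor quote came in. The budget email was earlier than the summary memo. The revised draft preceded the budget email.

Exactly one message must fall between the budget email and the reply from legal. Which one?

the out-of-office reply

Tracing the constraints gives the budget email → the out-of-office reply → the reply from legal, so the out-of-office reply sits after the budget email and before the reply from legal.
No other message is forced both after the budget email and before the reply from legal.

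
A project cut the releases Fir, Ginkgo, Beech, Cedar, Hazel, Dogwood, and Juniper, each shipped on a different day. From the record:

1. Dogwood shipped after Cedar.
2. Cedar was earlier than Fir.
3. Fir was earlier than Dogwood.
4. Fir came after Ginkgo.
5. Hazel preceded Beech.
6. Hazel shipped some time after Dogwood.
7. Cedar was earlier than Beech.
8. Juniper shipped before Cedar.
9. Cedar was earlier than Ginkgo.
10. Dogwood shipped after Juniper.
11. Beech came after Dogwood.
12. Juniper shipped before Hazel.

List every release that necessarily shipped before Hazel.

Directly stated before Hazel: Dogwood and Juniper.
Cedar reaches Hazel via Cedar → Dogwood → Hazel.
Fir reaches Hazel via Fir → Dogwood → Hazel.
Ginkgo reaches Hazel via Ginkgo → Fir → Dogwood → Hazel.
No chain forces Beech ahead of Hazel.

Cedar, Dogwood, Fir, Ginkgo, Juniper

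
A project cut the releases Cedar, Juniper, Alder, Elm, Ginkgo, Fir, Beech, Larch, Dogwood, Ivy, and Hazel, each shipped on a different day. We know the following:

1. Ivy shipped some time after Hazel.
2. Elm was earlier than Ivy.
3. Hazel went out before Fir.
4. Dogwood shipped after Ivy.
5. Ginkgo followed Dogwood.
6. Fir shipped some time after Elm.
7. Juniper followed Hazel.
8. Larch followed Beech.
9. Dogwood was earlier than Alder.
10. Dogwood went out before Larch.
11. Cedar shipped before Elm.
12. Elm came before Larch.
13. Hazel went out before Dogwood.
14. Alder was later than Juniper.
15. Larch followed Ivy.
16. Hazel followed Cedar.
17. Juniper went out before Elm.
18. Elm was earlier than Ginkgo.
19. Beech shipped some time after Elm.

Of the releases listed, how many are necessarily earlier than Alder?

Directly stated before Alder: Dogwood and Juniper.
Cedar reaches Alder via Cedar → Hazel → Dogwood → Alder.
Elm reaches Alder via Elm → Ivy → Dogwood → Alder.
Hazel reaches Alder via Hazel → Dogwood → Alder.
Likewise Ivy reaches Alder by chaining the stated constraints.
No chain forces Ginkgo (or any of the others) ahead of Alder.
That's Cedar, Dogwood, Elm, Hazel, Ivy, and Juniper — 6 in all.

6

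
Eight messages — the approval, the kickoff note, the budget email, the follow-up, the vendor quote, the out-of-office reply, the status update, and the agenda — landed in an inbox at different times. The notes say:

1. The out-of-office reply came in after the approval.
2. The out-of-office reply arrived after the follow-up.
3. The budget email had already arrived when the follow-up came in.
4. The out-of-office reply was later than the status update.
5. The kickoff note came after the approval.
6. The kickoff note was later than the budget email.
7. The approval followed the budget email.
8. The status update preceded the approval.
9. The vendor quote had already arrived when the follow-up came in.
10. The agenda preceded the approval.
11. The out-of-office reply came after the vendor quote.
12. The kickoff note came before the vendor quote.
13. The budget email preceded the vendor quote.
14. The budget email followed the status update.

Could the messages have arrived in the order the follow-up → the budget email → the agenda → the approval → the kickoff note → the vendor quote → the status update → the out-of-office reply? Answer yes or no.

no

The constraints require the budget email before the follow-up, but in the proposed sequence the follow-up appears ahead of the budget email. That one violation is enough.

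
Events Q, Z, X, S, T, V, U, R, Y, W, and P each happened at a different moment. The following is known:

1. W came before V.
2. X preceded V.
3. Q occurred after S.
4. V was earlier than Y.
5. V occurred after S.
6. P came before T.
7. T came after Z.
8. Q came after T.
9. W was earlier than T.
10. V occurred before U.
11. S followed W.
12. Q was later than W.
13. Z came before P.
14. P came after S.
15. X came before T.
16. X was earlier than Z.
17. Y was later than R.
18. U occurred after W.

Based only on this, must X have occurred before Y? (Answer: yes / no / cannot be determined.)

Chain the constraints: X → V → Y. Each link is directly stated, so X comes before Y.

yes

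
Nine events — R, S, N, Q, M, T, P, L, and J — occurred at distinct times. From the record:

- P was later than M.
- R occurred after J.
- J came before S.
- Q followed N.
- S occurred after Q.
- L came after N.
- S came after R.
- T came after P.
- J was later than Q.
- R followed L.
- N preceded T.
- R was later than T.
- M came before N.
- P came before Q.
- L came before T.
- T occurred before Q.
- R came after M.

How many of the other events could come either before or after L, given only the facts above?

1

Forced before L: M and N; forced after L: J, Q, R, S, and T.
That leaves P with no forced order relative to L — 1.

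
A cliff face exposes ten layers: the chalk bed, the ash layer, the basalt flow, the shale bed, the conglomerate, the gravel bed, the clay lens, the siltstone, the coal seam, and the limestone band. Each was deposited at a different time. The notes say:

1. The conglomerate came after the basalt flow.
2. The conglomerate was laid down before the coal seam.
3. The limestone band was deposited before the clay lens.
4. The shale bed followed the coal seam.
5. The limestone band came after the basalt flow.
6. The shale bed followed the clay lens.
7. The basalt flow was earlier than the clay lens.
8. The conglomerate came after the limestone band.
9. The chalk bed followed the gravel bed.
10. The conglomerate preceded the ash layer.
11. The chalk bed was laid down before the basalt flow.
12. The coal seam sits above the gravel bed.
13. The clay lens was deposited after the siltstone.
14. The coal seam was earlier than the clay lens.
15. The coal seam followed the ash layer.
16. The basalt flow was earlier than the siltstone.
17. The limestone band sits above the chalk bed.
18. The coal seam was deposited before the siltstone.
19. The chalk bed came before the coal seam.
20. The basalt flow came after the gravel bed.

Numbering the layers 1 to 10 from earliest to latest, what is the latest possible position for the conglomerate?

5

The conglomerate must come before the ash layer, the clay lens, the coal seam, the shale bed, and the siltstone — 5 layers forced after it.
Everything else can be placed before the conglomerate in some valid order, so the conglomerate can sit as late as position 10 − 5 = 5.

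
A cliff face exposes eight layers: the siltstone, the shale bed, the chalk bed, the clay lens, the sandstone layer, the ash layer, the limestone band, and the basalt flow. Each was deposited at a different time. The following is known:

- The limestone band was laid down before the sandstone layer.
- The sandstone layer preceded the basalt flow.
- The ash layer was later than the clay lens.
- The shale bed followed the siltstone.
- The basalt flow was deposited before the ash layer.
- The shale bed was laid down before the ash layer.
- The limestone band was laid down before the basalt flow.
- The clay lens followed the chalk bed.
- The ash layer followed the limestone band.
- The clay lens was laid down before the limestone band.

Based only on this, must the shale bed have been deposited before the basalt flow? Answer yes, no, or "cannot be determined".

No chain of stated constraints runs from the shale bed to the basalt flow, and none runs from the basalt flow to the shale bed either.
So the relative order of the shale bed and the basalt flow is not fixed by the given facts.

cannot be determined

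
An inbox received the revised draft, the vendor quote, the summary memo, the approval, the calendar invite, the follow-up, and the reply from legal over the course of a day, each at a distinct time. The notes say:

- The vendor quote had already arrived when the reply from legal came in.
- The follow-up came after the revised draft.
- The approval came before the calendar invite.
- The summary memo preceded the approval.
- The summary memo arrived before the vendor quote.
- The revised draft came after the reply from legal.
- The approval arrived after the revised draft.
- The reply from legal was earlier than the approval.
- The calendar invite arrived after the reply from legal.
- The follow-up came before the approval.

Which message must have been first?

The summary memo has a chain of constraints placing it before every other message, so the summary memo must be first.

the summary memo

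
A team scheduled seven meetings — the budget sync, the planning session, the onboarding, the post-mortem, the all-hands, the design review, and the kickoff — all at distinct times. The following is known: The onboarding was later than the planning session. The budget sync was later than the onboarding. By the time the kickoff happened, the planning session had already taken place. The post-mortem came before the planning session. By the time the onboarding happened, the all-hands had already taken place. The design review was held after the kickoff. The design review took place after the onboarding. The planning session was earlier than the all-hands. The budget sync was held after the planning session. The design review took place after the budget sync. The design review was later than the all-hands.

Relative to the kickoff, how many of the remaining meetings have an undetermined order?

3

Forced before the kickoff: the planning session and the post-mortem; forced after the kickoff: the design review.
That leaves the all-hands, the budget sync, and the onboarding with no forced order relative to the kickoff — 3.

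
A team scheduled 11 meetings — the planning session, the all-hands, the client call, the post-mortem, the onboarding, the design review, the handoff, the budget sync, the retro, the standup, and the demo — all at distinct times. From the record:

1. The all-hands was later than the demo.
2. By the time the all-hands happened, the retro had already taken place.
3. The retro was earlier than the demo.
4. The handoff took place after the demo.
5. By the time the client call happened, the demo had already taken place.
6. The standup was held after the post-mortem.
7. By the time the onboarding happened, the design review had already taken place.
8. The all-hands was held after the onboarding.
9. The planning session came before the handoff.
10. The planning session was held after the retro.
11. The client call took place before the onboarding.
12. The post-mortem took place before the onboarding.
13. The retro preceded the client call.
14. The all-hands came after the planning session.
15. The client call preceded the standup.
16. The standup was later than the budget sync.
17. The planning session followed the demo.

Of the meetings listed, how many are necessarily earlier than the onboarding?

Directly stated before the onboarding: the client call, the design review, and the post-mortem.
The demo reaches the onboarding via the demo → the client call → the onboarding.
The retro reaches the onboarding via the retro → the client call → the onboarding.
That's the client call, the demo, the design review, the post-mortem, and the retro — 5 in all.

5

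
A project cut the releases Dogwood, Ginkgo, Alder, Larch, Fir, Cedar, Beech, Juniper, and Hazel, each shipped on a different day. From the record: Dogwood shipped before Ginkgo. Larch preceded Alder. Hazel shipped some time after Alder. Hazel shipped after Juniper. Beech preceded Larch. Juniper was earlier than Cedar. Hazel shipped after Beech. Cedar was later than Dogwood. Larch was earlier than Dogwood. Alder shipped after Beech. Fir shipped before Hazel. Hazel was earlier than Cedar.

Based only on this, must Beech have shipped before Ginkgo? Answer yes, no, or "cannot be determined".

Chain the constraints: Beech → Larch → Dogwood → Ginkgo. Each link is directly stated, so Beech comes before Ginkgo.

yes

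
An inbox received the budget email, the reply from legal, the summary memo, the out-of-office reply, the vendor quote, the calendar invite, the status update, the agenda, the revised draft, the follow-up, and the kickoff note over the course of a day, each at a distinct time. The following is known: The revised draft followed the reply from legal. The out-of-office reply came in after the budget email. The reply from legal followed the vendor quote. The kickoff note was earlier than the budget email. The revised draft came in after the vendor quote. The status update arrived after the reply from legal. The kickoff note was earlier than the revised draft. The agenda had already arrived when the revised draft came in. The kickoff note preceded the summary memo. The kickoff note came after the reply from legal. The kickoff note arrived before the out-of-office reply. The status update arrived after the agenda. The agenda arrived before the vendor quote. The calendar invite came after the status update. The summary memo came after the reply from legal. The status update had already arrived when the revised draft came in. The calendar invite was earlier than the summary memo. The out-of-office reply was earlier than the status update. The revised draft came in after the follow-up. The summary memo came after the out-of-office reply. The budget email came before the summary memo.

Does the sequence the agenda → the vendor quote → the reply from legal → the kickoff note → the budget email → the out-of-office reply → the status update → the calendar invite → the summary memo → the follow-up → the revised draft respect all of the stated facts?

Check each stated constraint against the proposed order — e.g. the vendor quote is ahead of the revised draft; the agenda is ahead of the revised draft. Every pair is in the required order; nothing is violated.

yes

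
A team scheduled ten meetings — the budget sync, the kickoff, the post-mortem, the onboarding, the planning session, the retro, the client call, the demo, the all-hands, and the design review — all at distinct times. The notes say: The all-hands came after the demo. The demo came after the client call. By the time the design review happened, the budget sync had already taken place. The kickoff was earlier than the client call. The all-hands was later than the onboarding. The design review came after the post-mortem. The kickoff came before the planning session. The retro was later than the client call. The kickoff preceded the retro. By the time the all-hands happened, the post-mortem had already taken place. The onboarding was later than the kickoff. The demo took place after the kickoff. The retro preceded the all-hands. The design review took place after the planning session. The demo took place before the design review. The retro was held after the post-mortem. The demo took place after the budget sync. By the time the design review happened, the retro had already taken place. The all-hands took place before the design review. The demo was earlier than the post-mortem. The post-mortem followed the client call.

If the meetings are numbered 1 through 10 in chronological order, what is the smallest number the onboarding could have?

2

The kickoff must come before the onboarding — 1 forced predecessor.
Nothing else is forced ahead of the onboarding, so its earliest slot is position 1 + 1 = 2.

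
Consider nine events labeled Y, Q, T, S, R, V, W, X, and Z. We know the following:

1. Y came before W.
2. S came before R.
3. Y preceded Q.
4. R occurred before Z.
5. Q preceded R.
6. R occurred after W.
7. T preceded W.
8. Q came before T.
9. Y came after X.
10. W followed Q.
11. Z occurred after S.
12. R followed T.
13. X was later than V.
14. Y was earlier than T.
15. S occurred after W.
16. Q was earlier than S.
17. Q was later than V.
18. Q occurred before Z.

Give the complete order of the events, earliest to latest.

V, X, Y, Q, T, W, S, R, Z

The constraints fix every adjacent pair, so only one ordering works:
V → X → Y → Q → T → W → S → R → Z.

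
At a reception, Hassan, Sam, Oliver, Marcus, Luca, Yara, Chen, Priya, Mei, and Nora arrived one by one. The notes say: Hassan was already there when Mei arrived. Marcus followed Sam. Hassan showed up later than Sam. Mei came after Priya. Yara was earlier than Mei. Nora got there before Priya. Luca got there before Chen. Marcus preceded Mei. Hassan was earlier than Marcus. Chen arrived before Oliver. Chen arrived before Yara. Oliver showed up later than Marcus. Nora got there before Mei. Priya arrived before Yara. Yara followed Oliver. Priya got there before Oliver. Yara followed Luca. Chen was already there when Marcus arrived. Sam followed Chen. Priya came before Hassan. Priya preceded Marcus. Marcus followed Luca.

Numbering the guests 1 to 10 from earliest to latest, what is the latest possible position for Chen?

4

Chen must come before Hassan, Marcus, Mei, Oliver, Sam, and Yara — 6 guests forced after them.
Everything else can be placed before Chen in some valid order, so Chen can sit as late as position 10 − 6 = 4.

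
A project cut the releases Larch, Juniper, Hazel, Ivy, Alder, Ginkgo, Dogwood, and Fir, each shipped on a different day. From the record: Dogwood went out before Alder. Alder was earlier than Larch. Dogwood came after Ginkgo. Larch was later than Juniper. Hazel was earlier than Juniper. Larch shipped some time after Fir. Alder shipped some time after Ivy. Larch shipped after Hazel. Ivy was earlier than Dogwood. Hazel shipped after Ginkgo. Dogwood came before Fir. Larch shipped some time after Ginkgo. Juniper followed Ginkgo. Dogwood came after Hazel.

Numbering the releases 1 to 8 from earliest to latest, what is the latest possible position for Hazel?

Hazel must come before Alder, Dogwood, Fir, Juniper, and Larch — 5 releases forced after it.
Everything else can be placed before Hazel in some valid order, so Hazel can sit as late as position 8 − 5 = 3.

3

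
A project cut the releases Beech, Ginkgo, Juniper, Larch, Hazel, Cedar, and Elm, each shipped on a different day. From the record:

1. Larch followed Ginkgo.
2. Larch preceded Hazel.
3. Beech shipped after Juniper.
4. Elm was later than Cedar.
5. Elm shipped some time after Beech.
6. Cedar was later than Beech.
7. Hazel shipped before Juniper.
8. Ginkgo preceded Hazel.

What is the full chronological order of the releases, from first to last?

The constraints fix every adjacent pair, so only one ordering works:
Ginkgo → Larch → Hazel → Juniper → Beech → Cedar → Elm.

Ginkgo, Larch, Hazel, Juniper, Beech, Cedar, Elm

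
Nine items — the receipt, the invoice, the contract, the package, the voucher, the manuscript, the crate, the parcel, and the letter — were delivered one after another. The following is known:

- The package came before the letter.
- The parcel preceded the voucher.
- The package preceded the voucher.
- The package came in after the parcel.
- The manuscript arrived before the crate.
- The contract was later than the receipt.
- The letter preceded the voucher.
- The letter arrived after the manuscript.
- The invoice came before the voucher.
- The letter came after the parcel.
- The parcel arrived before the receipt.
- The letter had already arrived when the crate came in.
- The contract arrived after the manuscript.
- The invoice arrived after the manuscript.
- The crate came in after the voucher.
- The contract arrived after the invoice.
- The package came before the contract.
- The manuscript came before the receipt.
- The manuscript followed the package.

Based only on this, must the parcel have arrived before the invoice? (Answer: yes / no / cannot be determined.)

yes

Chain the constraints: the parcel → the package → the manuscript → the invoice. Each link is directly stated, so the parcel comes before the invoice.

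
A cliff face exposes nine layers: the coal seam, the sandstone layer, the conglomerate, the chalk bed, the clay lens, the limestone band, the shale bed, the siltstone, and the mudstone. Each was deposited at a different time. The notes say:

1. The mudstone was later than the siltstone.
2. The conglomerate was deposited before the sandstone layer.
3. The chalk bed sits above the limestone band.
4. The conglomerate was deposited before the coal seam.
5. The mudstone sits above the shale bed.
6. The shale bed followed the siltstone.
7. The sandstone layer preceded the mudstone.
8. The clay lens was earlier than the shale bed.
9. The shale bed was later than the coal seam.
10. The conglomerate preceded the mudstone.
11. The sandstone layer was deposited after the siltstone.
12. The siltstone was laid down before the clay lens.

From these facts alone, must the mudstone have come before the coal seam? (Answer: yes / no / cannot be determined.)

no

Tracing the constraints gives the coal seam → the shale bed → the mudstone, so the coal seam must come before the mudstone.
That means the mudstone cannot be before the coal seam.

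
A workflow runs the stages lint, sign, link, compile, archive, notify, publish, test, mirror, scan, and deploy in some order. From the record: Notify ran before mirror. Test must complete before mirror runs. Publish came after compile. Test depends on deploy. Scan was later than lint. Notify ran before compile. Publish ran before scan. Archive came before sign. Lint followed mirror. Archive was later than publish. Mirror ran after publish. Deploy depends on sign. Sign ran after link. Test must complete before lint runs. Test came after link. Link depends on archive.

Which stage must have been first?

Notify has a chain of constraints placing it before every other stage, so notify must be first.

notify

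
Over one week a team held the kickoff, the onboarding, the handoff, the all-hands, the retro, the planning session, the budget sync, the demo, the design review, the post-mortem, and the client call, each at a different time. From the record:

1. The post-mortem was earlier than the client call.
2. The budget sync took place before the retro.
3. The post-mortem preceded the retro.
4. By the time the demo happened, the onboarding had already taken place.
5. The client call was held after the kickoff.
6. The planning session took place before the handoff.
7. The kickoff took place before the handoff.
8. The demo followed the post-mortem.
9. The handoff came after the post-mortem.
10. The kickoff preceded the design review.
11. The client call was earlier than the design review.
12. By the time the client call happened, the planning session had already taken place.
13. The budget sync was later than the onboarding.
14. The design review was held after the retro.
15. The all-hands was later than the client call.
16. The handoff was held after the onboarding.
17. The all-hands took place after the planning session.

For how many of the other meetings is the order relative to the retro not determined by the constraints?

Forced before the retro: the budget sync, the onboarding, and the post-mortem; forced after the retro: the design review.
That leaves the all-hands, the client call, the demo, the handoff, the kickoff, and the planning session with no forced order relative to the retro — 6.

6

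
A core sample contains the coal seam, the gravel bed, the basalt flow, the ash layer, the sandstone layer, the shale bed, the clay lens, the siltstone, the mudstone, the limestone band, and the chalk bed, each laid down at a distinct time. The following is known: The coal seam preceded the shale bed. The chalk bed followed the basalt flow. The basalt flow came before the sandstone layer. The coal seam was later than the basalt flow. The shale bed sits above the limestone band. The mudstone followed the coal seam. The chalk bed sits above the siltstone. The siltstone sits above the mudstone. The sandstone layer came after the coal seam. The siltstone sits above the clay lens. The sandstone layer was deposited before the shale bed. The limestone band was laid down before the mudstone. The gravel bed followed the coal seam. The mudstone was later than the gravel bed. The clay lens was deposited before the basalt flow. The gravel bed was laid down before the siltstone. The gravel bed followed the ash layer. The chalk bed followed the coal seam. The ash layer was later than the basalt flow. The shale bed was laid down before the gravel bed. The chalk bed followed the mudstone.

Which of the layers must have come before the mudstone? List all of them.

Directly stated before the mudstone: the coal seam, the gravel bed, and the limestone band.
The ash layer reaches the mudstone via the ash layer → the gravel bed → the mudstone.
The basalt flow reaches the mudstone via the basalt flow → the coal seam → the mudstone.
The clay lens reaches the mudstone via the clay lens → the basalt flow → the coal seam → the mudstone.
Likewise the sandstone layer and the shale bed each reach the mudstone by chaining the stated constraints.

the ash layer, the basalt flow, the clay lens, the coal seam, the gravel bed, the limestone band, the sandstone layer, the shale bed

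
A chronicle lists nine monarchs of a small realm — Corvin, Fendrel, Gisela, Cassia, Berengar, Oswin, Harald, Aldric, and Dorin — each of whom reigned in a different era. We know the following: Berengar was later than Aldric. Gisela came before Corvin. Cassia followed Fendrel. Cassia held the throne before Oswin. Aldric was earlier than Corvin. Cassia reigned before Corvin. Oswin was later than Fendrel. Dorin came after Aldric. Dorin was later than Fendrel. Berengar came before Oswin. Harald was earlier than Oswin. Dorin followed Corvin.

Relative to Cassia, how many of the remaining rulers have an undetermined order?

Forced before Cassia: Fendrel; forced after Cassia: Corvin, Dorin, and Oswin.
That leaves Aldric, Berengar, Gisela, and Harald with no forced order relative to Cassia — 4.

4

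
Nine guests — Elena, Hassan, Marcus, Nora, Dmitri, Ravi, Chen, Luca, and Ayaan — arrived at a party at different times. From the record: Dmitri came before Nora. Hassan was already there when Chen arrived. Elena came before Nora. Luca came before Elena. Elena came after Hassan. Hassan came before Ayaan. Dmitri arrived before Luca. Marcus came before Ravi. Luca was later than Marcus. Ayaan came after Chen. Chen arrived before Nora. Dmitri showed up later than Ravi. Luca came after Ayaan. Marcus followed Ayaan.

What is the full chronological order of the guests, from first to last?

Hassan, Chen, Ayaan, Marcus, Ravi, Dmitri, Luca, Elena, Nora

The constraints fix every adjacent pair, so only one ordering works:
Hassan → Chen → Ayaan → Marcus → Ravi → Dmitri → Luca → Elena → Nora.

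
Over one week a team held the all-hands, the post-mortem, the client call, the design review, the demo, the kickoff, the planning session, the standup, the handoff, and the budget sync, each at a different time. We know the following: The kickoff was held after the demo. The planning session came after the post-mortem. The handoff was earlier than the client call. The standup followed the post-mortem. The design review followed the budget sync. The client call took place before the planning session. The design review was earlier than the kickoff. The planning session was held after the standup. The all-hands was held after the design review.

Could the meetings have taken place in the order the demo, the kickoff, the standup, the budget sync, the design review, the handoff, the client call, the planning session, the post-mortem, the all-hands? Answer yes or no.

no

The constraints require the post-mortem before the standup, but in the proposed sequence the standup appears ahead of the post-mortem. That one violation is enough.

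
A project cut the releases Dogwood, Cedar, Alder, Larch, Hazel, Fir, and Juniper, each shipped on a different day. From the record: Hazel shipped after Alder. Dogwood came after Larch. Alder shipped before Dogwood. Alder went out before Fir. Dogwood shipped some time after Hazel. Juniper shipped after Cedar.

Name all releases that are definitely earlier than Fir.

Alder

Directly stated before Fir: Alder.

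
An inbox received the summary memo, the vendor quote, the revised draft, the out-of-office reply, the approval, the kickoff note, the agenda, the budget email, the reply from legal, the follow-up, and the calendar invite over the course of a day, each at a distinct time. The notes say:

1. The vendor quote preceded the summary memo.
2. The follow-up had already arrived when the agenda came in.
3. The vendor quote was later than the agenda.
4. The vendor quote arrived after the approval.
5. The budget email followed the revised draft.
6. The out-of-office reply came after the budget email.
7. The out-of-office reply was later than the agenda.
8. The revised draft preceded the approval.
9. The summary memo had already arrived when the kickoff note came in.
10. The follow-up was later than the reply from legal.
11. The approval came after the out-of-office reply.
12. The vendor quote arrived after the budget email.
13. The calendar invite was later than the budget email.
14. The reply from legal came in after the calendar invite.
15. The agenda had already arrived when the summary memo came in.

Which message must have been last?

Every other message has a chain of constraints placing it before the kickoff note, so the kickoff note is last.

the kickoff note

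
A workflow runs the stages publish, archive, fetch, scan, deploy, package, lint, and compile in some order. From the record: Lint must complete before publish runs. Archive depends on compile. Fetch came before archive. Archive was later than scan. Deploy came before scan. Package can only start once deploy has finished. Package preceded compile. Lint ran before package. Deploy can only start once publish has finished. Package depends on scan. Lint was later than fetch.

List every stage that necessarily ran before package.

Directly stated before package: deploy, lint, and scan.
Fetch reaches package via fetch → lint → package.
Publish reaches package via publish → deploy → package.

deploy, fetch, lint, publish, scan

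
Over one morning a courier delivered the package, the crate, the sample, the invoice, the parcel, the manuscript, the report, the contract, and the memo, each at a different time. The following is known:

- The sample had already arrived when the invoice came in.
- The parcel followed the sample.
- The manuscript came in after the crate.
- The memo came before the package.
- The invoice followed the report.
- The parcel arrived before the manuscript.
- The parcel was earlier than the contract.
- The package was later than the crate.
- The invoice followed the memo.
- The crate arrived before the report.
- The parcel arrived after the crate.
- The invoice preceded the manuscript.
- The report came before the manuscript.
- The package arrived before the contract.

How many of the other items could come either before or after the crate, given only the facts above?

Forced after the crate: the contract, the invoice, the manuscript, the package, the parcel, and the report.
That leaves the memo and the sample with no forced order relative to the crate — 2.

2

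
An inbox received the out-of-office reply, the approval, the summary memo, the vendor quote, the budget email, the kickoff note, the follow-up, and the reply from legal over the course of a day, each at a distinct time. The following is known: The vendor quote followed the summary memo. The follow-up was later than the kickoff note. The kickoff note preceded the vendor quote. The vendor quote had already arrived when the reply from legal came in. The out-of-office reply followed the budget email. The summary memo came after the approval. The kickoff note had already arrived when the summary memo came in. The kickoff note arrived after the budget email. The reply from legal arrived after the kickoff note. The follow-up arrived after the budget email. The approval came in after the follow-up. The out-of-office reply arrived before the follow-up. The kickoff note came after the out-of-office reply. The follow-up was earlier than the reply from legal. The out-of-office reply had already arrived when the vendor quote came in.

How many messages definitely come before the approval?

Directly stated before the approval: the follow-up.
The budget email reaches the approval via the budget email → the follow-up → the approval.
The kickoff note reaches the approval via the kickoff note → the follow-up → the approval.
The out-of-office reply reaches the approval via the out-of-office reply → the follow-up → the approval.
No chain forces the vendor quote (or any of the others) ahead of the approval.
That's the budget email, the follow-up, the kickoff note, and the out-of-office reply — 4 in all.

4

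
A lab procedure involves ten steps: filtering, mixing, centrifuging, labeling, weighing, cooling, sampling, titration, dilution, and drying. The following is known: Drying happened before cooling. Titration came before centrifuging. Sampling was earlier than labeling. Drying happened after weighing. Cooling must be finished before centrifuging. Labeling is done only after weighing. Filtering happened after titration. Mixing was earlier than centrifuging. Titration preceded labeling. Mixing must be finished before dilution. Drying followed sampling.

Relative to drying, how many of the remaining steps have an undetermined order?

5

Forced before drying: sampling and weighing; forced after drying: centrifuging and cooling.
That leaves dilution, filtering, labeling, mixing, and titration with no forced order relative to drying — 5.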